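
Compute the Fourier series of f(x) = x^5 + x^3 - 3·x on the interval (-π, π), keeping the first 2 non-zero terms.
(-38·π^2 + 2·π^4 + 222)·sin(x) + (-π^4 - 3 + 4·π^2)·sin(2·x)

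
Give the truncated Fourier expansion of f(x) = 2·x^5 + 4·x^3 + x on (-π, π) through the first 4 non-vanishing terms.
(-72·π^2 + 4·π^4 + 434)·sin(x) + (-2·π^4 - 10 + 6·π^2)·sin(2·x) + (-8·π^2/27 + 70/81 + 4·π^4/3)·sin(3·x) + (-π^4 - 3·π^2/4 - 7/32)·sin(4·x)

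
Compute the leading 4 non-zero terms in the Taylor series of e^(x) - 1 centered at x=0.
x^4/24 + x^3/6 + x^2/2 + x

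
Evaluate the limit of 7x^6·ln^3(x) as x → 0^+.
This is a 0·∞ indeterminate form at x → 0⁺.
Rewrite the product as 7·ln^3(x) / x^(-6) and apply L'Hôpital, or use the standard hierarchy x^(-6) ≫ |ln x|^3 as x → 0⁺.
The indeterminate product → 0, so the limit = 0.

Final answer: 0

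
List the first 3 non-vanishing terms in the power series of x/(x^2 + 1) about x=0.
x^5 - x^3 + x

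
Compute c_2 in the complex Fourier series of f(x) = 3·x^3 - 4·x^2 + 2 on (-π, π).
Compute the real Fourier coefficients first: a_2 = -4, b_2 = 9/2 - 3·π^2.
Then c_2 = (a_2 − i·b_2)/2 = -2 - 9·i/4 + 3·i·π^2/2.

Final answer: -2 - 9·i/4 + 3·i·π^2/2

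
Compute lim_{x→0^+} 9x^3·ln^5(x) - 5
The product is a 0·∞ indeterminate form at x → 0⁺.
Rewrite the product as 9·ln^5(x) / x^(-3) and apply L'Hôpital, or use the standard hierarchy x^(-3) ≫ |ln x|^5 as x → 0⁺.
The indeterminate product → 0, so the limit = -5.

Final answer: -5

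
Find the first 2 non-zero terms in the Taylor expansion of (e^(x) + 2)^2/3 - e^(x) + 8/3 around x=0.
x + 14/3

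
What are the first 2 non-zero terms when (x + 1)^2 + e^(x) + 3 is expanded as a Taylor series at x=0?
3·x + 5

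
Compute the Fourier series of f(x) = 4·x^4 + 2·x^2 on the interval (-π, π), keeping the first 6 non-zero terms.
(184 - 32·π^2)·cos(x) + (-10 + 8·π^2)·cos(2·x) + (40/27 - 32·π^2/9)·cos(3·x) + (-1/4 + 2·π^2)·cos(4·x) + (-32·π^2/25 - 8/625)·cos(5·x) + 2·π^2/3 + 4·π^4/5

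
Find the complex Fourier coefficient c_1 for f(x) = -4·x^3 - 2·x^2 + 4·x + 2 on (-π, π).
Compute the real Fourier coefficients first: a_1 = 8, b_1 = 56 - 8·π^2.
Then c_1 = (a_1 − i·b_1)/2 = 4 - 28·i + 4·i·π^2.

Final answer: 4 - 28·i + 4·i·π^2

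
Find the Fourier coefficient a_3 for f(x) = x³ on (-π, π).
a_3 = (1/π) ∫_{-π}^{π} f(x)·cos(3x) dx.
Evaluate the integral (use parity and integration by parts as needed): a_3 = 0.

Final answer: 0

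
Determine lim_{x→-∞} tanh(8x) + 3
Evaluate the dominant behaviour as x → -∞; each term tends to a finite value or vanishes.
Limit = 2.

Final answer: 2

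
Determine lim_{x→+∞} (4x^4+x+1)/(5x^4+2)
This is an ∞/∞ indeterminate form as x → +∞.
Divide numerator and denominator by x^4 and let the lower-order terms vanish; the leading terms give 4/5.
Limit = 4/5.

Final answer: 4/5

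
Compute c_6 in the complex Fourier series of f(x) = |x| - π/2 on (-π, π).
Compute the real Fourier coefficients first: a_6 = 0, b_6 = 0.
Then c_6 = (a_6 − i·b_6)/2 = 0.

Final answer: 0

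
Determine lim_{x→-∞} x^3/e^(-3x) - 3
The quotient is an ∞/∞ indeterminate form as x → -∞.
Compare growth rates of the dominant terms (exponentials ≫ polynomials ≫ logarithms), or apply L'Hôpital's rule; the quotient → 0.
Adding the constant: 0 - 3 = -3. Limit = -3.

Final answer: -3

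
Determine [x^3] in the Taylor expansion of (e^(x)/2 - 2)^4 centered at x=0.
Expand to order 3: (e^(x)/2 - 2)^4 = 3·x^3/2 - 27·x/4 + 81/16 + O(x^4).
The coefficient of x^3 is 3/2.

Final answer: 3/2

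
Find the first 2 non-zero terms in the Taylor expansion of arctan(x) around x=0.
-x^3/3 + x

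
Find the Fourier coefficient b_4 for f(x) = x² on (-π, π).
b_4 = (1/π) ∫_{-π}^{π} f(x)·sin(4x) dx.
Evaluate the integral (use parity and integration by parts as needed): b_4 = 0.

Final answer: 0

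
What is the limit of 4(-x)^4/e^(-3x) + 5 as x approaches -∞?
The quotient is an ∞/∞ indeterminate form as x → -∞.
Compare growth rates of the dominant terms (exponentials ≫ polynomials ≫ logarithms), or apply L'Hôpital's rule; the quotient → 0.
Adding the constant: 0 + 5 = 5. Limit = 5.

Final answer: 5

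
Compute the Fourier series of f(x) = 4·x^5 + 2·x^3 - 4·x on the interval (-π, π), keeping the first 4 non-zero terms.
(-156·π^2 + 8·π^4 + 928)·sin(x) + (-4·π^4 - 23 + 18·π^2)·sin(2·x) + (-124·π^2/27 + 32/81 + 8·π^4/3)·sin(3·x) + (-2·π^4 + 23/16 + 3·π^2/2)·sin(4·x)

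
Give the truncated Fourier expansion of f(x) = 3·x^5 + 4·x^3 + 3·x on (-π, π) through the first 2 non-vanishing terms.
(-112·π^2 + 6·π^4 + 678)·sin(x) + (-3·π^4 - 39/2 + 11·π^2)·sin(2·x)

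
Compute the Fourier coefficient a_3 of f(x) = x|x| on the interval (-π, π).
a_3 = (1/π) ∫_{-π}^{π} f(x)·cos(3x) dx.
Evaluate the integral (use parity and integration by parts as needed): a_3 = 0.

Final answer: 0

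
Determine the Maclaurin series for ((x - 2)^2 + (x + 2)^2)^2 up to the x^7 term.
4·x^4 + 32·x^2 + 64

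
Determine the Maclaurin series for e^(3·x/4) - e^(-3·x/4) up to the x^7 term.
243·x^7/4587520 + 81·x^5/20480 + 9·x^3/64 + 3·x/2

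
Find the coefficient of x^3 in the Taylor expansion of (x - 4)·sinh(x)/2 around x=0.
Expand to order 3: (x - 4)·sinh(x)/2 = -x^3/3 + x^2/2 - 2·x + O(x^4).
The coefficient of x^3 is -1/3.

Final answer: -1/3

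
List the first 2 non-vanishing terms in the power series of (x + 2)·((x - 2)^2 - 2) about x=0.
4 - 6·x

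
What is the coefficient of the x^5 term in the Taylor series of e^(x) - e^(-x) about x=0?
Expand to order 5: e^(x) - e^(-x) = x^5/60 + x^3/3 + 2·x + O(x^6).
The coefficient of x^5 is 1/60.

Final answer: 1/60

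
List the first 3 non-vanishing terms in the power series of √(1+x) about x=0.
-x^2/8 + x/2 + 1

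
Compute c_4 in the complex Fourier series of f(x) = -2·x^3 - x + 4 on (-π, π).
Compute the real Fourier coefficients first: a_4 = 0, b_4 = 1/8 + π^2.
Then c_4 = (a_4 − i·b_4)/2 = -i·π^2/2 - i/16.

Final answer: -i·π^2/2 - i/16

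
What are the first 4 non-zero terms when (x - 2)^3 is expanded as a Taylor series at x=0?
x^3 - 6·x^2 + 12·x - 8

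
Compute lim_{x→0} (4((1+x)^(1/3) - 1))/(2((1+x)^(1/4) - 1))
Both numerator and denominator → 0 as x → 0; this is a 0/0 indeterminate form.
Expand each to leading order near x = 0: numerator ~ 4·x/3, denominator ~ x/2.
The limit of the ratio is 8/3.

Final answer: 8/3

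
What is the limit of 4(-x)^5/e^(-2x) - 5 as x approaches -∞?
The quotient is an ∞/∞ indeterminate form as x → -∞.
Compare growth rates of the dominant terms (exponentials ≫ polynomials ≫ logarithms), or apply L'Hôpital's rule; the quotient → 0.
Adding the constant: 0 - 5 = -5. Limit = -5.

Final answer: -5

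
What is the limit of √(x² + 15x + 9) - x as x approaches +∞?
This is an ∞ − ∞ indeterminate form.
Multiply and divide by the conjugate √(x²+15x + 9) + x; the x² terms cancel, leaving (15x + 9)/(√(x²+15x + 9)+x) → 15/2.
Limit = 15/2.

Final answer: 15/2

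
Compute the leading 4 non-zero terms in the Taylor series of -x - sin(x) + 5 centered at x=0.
-x^5/120 + x^3/6 - 2·x + 5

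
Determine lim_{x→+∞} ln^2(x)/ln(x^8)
This is an ∞/∞ indeterminate form as x → +∞.
Write ln(x^8) = 8·ln(x), reducing the quotient to ln(x)/8 → ∞.
Limit = ∞.

Final answer: ∞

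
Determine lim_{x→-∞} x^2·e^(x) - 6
The product is a 0·∞ indeterminate form at x → -∞.
Rewrite the product as x^2 / e^(-x) (an ∞/∞ form) and apply L'Hôpital, or use the standard hierarchy e^(|x|) ≫ |x^2| as x → -∞.
The indeterminate product → 0, so the limit = -6.

Final answer: -6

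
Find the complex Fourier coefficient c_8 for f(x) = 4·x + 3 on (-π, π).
Compute the real Fourier coefficients first: a_8 = 0, b_8 = -1.
Then c_8 = (a_8 − i·b_8)/2 = i/2.

Final answer: i/2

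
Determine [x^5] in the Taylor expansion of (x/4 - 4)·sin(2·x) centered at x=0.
Expand to order 5: (x/4 - 4)·sin(2·x) = -16·x^5/15 - x^4/3 + 16·x^3/3 + x^2/2 - 8·x + O(x^6).
The coefficient of x^5 is -16/15.

Final answer: -16/15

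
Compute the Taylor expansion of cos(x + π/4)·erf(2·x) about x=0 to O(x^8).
-11999·√(2)·x^7/(2520·√(π)) - 659·√(2)·x^6/(180·√(π)) + 277·√(2)·x^5/(60·√(π)) + 3·√(2)·x^4/√(π) - 11·√(2)·x^3/(3·√(π)) - 2·√(2)·x^2/√(π) + 2·√(2)·x/√(π)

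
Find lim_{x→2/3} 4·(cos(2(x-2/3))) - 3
Direct substitution at x = 2/3 gives 1.

Final answer: 1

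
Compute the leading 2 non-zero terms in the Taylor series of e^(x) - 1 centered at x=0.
x^2/2 + x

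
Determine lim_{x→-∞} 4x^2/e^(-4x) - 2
The quotient is an ∞/∞ indeterminate form as x → -∞.
Compare growth rates of the dominant terms (exponentials ≫ polynomials ≫ logarithms), or apply L'Hôpital's rule; the quotient → 0.
Adding the constant: 0 - 2 = -2. Limit = -2.

Final answer: -2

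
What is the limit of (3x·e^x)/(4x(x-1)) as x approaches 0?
Both numerator and denominator → 0 as x → 0; this is a 0/0 indeterminate form.
Expand each to leading order near x = 0: numerator ~ 3·x, denominator ~ -4·x.
The limit of the ratio is -3/4.

Final answer: -3/4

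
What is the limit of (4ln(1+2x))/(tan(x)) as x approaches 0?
Both numerator and denominator → 0 as x → 0; this is a 0/0 indeterminate form.
Expand each to leading order near x = 0: numerator ~ 8·x, denominator ~ x.
The limit of the ratio is 8.

Final answer: 8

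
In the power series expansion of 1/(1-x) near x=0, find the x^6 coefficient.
Expand to order 6: 1/(1-x) = x^6 + x^5 + x^4 + x^3 + x^2 + x + 1 + O(x^7).
The coefficient of x^6 is 1.

Final answer: 1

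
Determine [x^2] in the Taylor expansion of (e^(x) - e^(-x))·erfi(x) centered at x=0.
Expand to order 2: (e^(x) - e^(-x))·erfi(x) = 4·x^2/√(π) + O(x^3).
The coefficient of x^2 is 4/√(π).

Final answer: 4/√(π)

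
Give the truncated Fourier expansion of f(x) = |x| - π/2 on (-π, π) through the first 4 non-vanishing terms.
-4·cos(x)/π - 4·cos(3·x)/(9·π) - 4·cos(5·x)/(25·π) - 4·cos(7·x)/(49·π)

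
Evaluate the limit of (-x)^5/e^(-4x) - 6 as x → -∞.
The quotient is an ∞/∞ indeterminate form as x → -∞.
Compare growth rates of the dominant terms (exponentials ≫ polynomials ≫ logarithms), or apply L'Hôpital's rule; the quotient → 0.
Adding the constant: 0 - 6 = -6. Limit = -6.

Final answer: -6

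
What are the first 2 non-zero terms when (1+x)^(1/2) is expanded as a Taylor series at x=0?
x/2 + 1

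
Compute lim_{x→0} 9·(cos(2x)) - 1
Direct substitution at x = 0 gives 8.

Final answer: 8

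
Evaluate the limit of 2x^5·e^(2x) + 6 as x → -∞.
The product is a 0·∞ indeterminate form at x → -∞.
Rewrite the product as 2x^5 / e^(-2x) (an ∞/∞ form) and apply L'Hôpital, or use the standard hierarchy e^(2|x|) ≫ |x^5| as x → -∞.
The indeterminate product → 0, so the limit = 6.

Final answer: 6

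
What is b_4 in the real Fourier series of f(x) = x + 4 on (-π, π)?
b_4 = (1/π) ∫_{-π}^{π} f(x)·sin(4x) dx.
Evaluate the integral (use parity and integration by parts as needed): b_4 = -1/2.

Final answer: -1/2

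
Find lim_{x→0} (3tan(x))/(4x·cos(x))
Both numerator and denominator → 0 as x → 0; this is a 0/0 indeterminate form.
Expand each to leading order near x = 0: numerator ~ 3·x, denominator ~ 4·x.
The limit of the ratio is 3/4.

Final answer: 3/4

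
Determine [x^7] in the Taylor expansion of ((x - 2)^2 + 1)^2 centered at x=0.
Expand to order 7: ((x - 2)^2 + 1)^2 = x^4 - 8·x^3 + 26·x^2 - 40·x + 25 + O(x^8).
The coefficient of x^7 is 0.

Final answer: 0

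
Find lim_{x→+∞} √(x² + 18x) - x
This is an ∞ − ∞ indeterminate form.
Multiply and divide by the conjugate √(x²+18x) + x; the x² terms cancel, leaving (18x)/(√(x²+18x)+x) → 18/2 = 9.
Limit = 9.

Final answer: 9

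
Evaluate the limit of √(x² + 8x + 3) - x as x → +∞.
This is an ∞ − ∞ indeterminate form.
Multiply and divide by the conjugate √(x²+8x + 3) + x; the x² terms cancel, leaving (8x + 3)/(√(x²+8x + 3)+x) → 8/2 = 4.
Limit = 4.

Final answer: 4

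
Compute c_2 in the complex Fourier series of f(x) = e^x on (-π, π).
Compute the real Fourier coefficients first: a_2 = (-1 + e^(2·π))·e^(-π)/(5·π), b_2 = (2 - 2·e^(2·π))·e^(-π)/(5·π).
Then c_2 = (a_2 − i·b_2)/2 = -e^(-π)/(10·π) + e^(π)/(10·π) - i·e^(-π)/(5·π) + i·e^(π)/(5·π).

Final answer: -e^(-π)/(10·π) + e^(π)/(10·π) - i·e^(-π)/(5·π) + i·e^(π)/(5·π)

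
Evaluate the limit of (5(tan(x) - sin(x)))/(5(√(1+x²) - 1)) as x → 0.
Both numerator and denominator → 0 as x → 0; this is a 0/0 indeterminate form.
Expand each to leading order near x = 0: numerator ~ 5·x^3/2, denominator ~ 5·x^2/2.
The limit of the ratio is 0.

Final answer: 0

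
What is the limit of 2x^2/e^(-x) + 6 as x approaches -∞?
The quotient is an ∞/∞ indeterminate form as x → -∞.
Compare growth rates of the dominant terms (exponentials ≫ polynomials ≫ logarithms), or apply L'Hôpital's rule; the quotient → 0.
Adding the constant: 0 + 6 = 6. Limit = 6.

Final answer: 6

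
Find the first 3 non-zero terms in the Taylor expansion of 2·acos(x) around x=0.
-x^3/3 - 2·x + π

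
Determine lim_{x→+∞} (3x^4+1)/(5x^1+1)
This is an ∞/∞ indeterminate form as x → +∞.
Divide numerator and denominator by x^4 and let the lower-order terms vanish; the numerator's degree 4 exceeds the denominator's degree 1, so the quotient diverges.
Limit = ∞.

Final answer: ∞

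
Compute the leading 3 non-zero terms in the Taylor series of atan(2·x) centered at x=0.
32·x^5/5 - 8·x^3/3 + 2·x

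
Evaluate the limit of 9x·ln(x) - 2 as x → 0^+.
The product is a 0·∞ indeterminate form at x → 0⁺.
Rewrite the product as 9·ln(x) / x^(-1) and apply L'Hôpital, or use the standard hierarchy x^(-1) ≫ |ln x| as x → 0⁺.
The indeterminate product → 0, so the limit = -2.

Final answer: -2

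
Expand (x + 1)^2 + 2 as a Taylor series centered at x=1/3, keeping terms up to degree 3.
34/9 + 8·(x - 1/3)/3 + (x - 1/3)^2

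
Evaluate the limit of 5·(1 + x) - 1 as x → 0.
Direct substitution at x = 0 gives 4.

Final answer: 4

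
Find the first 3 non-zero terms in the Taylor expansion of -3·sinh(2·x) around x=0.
-4·x^5/5 - 4·x^3 - 6·x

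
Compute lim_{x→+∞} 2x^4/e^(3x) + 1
The quotient is an ∞/∞ indeterminate form as x → +∞.
The exponential denominator e^(3x) dominates the polynomial numerator (e^x ≫ x^4 as x → ∞), so the quotient → 0.
Adding the constant: 0 + 1 = 1. Limit = 1.

Final answer: 1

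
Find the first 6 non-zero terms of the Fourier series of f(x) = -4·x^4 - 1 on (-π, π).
(-192 + 32·π^2)·cos(x) + (12 - 8·π^2)·cos(2·x) + (-64/27 + 32·π^2/9)·cos(3·x) + (3/4 - 2·π^2)·cos(4·x) + (-192/625 + 32·π^2/25)·cos(5·x) - 4·π^4/5 - 1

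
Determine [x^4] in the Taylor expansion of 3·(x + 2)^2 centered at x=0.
Expand to order 4: 3·(x + 2)^2 = 3·x^2 + 12·x + 12 + O(x^5).
The coefficient of x^4 is 0.

Final answer: 0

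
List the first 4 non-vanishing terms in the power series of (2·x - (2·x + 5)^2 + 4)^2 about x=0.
144·x^3 + 492·x^2 + 756·x + 441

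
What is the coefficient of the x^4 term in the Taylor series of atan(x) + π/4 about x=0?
Expand to order 4: atan(x) + π/4 = -x^3/3 + x + π/4 + O(x^5).
The coefficient of x^4 is 0.

Final answer: 0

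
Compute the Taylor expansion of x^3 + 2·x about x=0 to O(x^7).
x^3 + 2·x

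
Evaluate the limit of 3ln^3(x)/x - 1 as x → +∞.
The quotient is an ∞/∞ indeterminate form as x → +∞.
The polynomial denominator x dominates the logarithmic numerator (any positive power of x ≫ ln^3(x) as x → ∞), so the quotient → 0.
Adding the constant: 0 - 1 = -1. Limit = -1.

Final answer: -1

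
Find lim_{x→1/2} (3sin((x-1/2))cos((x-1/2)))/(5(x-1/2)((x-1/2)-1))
Both numerator and denominator → 0 as x → 1/2; this is a 0/0 indeterminate form.
Expand each to leading order near x = 1/2: numerator ~ 3·(x - 1/2), denominator ~ -5·(x - 1/2).
The limit of the ratio is -3/5.

Final answer: -3/5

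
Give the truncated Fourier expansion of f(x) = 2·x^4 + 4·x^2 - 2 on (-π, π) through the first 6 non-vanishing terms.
(80 - 16·π^2)·cos(x) + (-2 + 4·π^2)·cos(2·x) + (-16·π^2/9 - 16/27)·cos(3·x) + (5/8 + π^2)·cos(4·x) + (-16·π^2/25 - 304/625)·cos(5·x) - 2 + 4·π^2/3 + 2·π^4/5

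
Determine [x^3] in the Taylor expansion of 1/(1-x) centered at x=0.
Expand to order 3: 1/(1-x) = x^3 + x^2 + x + 1 + O(x^4).
The coefficient of x^3 is 1.

Final answer: 1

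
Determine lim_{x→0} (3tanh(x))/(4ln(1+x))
Both numerator and denominator → 0 as x → 0; this is a 0/0 indeterminate form.
Expand each to leading order near x = 0: numerator ~ 3·x, denominator ~ 4·x.
The limit of the ratio is 3/4.

Final answer: 3/4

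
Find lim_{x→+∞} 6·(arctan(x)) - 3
Evaluate the dominant behaviour as x → +∞; each term tends to a finite value or vanishes.
Limit = -3 + 3·π.

Final answer: -3 + 3·π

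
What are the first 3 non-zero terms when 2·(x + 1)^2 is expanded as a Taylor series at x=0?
2·x^2 + 4·x + 2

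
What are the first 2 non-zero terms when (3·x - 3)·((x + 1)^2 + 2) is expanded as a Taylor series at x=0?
3·x - 9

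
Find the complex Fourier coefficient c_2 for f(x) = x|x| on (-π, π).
Compute the real Fourier coefficients first: a_2 = 0, b_2 = -π.
Then c_2 = (a_2 − i·b_2)/2 = i·π/2.

Final answer: i·π/2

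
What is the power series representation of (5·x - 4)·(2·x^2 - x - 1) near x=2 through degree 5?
30 + 67·(x - 2) + 47·(x - 2)^2 + 10·(x - 2)^3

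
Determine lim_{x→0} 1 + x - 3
Direct substitution at x = 0 gives -2.

Final answer: -2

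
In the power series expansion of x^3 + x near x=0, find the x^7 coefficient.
Expand to order 7: x^3 + x = x^3 + x + O(x^8).
The coefficient of x^7 is 0.

Final answer: 0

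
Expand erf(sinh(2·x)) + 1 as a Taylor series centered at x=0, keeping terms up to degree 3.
-8·x^3/(3·√(π)) + 4·x/√(π) + 1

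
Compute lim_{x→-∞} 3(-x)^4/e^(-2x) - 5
The quotient is an ∞/∞ indeterminate form as x → -∞.
Compare growth rates of the dominant terms (exponentials ≫ polynomials ≫ logarithms), or apply L'Hôpital's rule; the quotient → 0.
Adding the constant: 0 - 5 = -5. Limit = -5.

Final answer: -5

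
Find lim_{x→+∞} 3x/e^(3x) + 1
The quotient is an ∞/∞ indeterminate form as x → +∞.
The exponential denominator e^(3x) dominates the polynomial numerator (e^x ≫ x as x → ∞), so the quotient → 0.
Adding the constant: 0 + 1 = 1. Limit = 1.

Final answer: 1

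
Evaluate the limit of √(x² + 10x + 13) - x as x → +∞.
This is an ∞ − ∞ indeterminate form.
Multiply and divide by the conjugate √(x²+10x + 13) + x; the x² terms cancel, leaving (10x + 13)/(√(x²+10x + 13)+x) → 10/2 = 5.
Limit = 5.

Final answer: 5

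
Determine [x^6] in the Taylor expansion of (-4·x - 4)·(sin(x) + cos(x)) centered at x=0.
Expand to order 6: (-4·x - 4)·(sin(x) + cos(x)) = -x^6/36 - x^5/5 + x^4/2 + 8·x^3/3 - 2·x^2 - 8·x - 4 + O(x^7).
The coefficient of x^6 is -1/36.

Final answer: -1/36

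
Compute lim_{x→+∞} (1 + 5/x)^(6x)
As x → +∞: write (1 + 5/x)^(6x) = ((1 + 5/x)^x)^6 → (e^5)^6 = e^30.
Limit = e^(30).

Final answer: e^(30)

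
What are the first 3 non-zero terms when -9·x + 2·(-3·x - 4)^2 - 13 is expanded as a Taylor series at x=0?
18·x^2 + 39·x + 19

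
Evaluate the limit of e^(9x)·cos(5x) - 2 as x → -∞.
Evaluate the dominant behaviour as x → -∞; each term tends to a finite value or vanishes.
Limit = -2.

Final answer: -2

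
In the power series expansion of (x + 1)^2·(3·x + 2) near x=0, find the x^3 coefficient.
Expand to order 3: (x + 1)^2·(3·x + 2) = 3·x^3 + 8·x^2 + 7·x + 2 + O(x^4).
The coefficient of x^3 is 3.

Final answer: 3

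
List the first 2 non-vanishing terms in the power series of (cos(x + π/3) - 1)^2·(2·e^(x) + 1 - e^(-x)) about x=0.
x·(3/4 + √(3)) + 1/2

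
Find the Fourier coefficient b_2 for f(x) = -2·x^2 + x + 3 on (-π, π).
b_2 = (1/π) ∫_{-π}^{π} f(x)·sin(2x) dx.
Evaluate the integral (use parity and integration by parts as needed): b_2 = -1.

Final answer: -1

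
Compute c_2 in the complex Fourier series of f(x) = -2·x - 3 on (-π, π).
Compute the real Fourier coefficients first: a_2 = 0, b_2 = 2.
Then c_2 = (a_2 − i·b_2)/2 = -i.

Final answer: -i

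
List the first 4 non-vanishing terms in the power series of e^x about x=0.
x^3/6 + x^2/2 + x + 1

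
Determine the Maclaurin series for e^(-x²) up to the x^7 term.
-x^6/6 + x^4/2 - x^2 + 1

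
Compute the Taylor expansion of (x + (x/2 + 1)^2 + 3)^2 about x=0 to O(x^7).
x^4/16 + x^3 + 6·x^2 + 16·x + 16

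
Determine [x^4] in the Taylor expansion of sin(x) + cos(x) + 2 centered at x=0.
Expand to order 4: sin(x) + cos(x) + 2 = x^4/24 - x^3/6 - x^2/2 + x + 3 + O(x^5).
The coefficient of x^4 is 1/24.

Final answer: 1/24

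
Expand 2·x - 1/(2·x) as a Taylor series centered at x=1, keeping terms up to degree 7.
3/2 + 5·(x - 1)/2 - (x - 1)^2/2 + (x - 1)^3/2 - (x - 1)^4/2 + (x - 1)^5/2 - (x - 1)^6/2 + (x - 1)^7/2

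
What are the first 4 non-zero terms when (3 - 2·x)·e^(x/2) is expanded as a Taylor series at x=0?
-3·x^3/16 - 5·x^2/8 - x/2 + 3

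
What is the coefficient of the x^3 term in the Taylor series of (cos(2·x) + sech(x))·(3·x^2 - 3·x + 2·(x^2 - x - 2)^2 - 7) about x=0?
Expand to order 3: (cos(2·x) + sech(x))·(3·x^2 - 3·x + 2·(x^2 - x - 2)^2 - 7) = -41·x^3/2 - 17·x^2/2 + 10·x + 2 + O(x^4).
The coefficient of x^3 is -41/2.

Final answer: -41/2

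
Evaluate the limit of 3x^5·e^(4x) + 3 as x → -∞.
The product is a 0·∞ indeterminate form at x → -∞.
Rewrite the product as 3x^5 / e^(-4x) (an ∞/∞ form) and apply L'Hôpital, or use the standard hierarchy e^(4|x|) ≫ |x^5| as x → -∞.
The indeterminate product → 0, so the limit = 3.

Final answer: 3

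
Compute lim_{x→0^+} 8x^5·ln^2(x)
This is a 0·∞ indeterminate form at x → 0⁺.
Rewrite the product as 8·ln^2(x) / x^(-5) and apply L'Hôpital, or use the standard hierarchy x^(-5) ≫ |ln x|^2 as x → 0⁺.
The indeterminate product → 0, so the limit = 0.

Final answer: 0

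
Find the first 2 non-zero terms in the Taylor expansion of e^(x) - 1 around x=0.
x^2/2 + x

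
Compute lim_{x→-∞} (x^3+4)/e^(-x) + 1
The quotient is an ∞/∞ indeterminate form as x → -∞.
Compare growth rates of the dominant terms (exponentials ≫ polynomials ≫ logarithms), or apply L'Hôpital's rule; the quotient → 0.
Adding the constant: 0 + 1 = 1. Limit = 1.

Final answer: 1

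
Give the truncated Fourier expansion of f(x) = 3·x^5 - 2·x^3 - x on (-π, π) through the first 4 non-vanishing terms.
(-124·π^2 + 6·π^4 + 742)·sin(x) + (-3·π^4 - 49/2 + 17·π^2)·sin(2·x) + (-52·π^2/9 + 86/27 + 2·π^4)·sin(3·x) + (-3·π^4/2 - 37/64 + 23·π^2/8)·sin(4·x)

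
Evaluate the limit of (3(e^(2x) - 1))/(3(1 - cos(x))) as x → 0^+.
Both numerator and denominator → 0 as x → 0^+; this is a 0/0 indeterminate form.
Expand each to leading order near x = 0: numerator ~ 6·x, denominator ~ 3·x^2/2.
The limit of the ratio is ∞.

Final answer: ∞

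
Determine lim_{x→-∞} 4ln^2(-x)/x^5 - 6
The quotient is an ∞/∞ indeterminate form as x → -∞.
Compare growth rates of the dominant terms (exponentials ≫ polynomials ≫ logarithms), or apply L'Hôpital's rule; the quotient → 0.
Adding the constant: 0 - 6 = -6. Limit = -6.

Final answer: -6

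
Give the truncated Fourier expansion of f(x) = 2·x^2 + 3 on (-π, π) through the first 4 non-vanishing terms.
-8·cos(x) + 2·cos(2·x) - 8·cos(3·x)/9 + 3 + 2·π^2/3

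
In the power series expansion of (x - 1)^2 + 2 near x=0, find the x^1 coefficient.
Expand to order 1: (x - 1)^2 + 2 = 3 - 2·x + O(x^2).
The coefficient of x^1 is -2.

Final answer: -2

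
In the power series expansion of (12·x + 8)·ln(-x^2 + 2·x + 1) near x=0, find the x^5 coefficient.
Expand to order 5: (12·x + 8)·ln(-x^2 + 2·x + 1) = 146·x^5/5 - 12·x^4 + 4·x^3/3 + 16·x + O(x^6).
The coefficient of x^5 is 146/5.

Final answer: 146/5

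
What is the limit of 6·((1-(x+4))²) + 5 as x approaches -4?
Direct substitution at x = -4 gives 11.

Final answer: 11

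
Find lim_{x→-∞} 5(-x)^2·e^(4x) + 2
The product is a 0·∞ indeterminate form at x → -∞.
Rewrite the product as 5(-x)^2 / e^(-4x) (an ∞/∞ form) and apply L'Hôpital, or use the standard hierarchy e^(4|x|) ≫ |(-x)^2| as x → -∞.
The indeterminate product → 0, so the limit = 2.

Final answer: 2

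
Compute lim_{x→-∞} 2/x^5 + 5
Evaluate the dominant behaviour as x → -∞; each term tends to a finite value or vanishes.
Limit = 5.

Final answer: 5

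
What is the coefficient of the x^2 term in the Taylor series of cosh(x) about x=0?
Expand to order 2: cosh(x) = x^2/2 + 1 + O(x^3).
The coefficient of x^2 is 1/2.

Final answer: 1/2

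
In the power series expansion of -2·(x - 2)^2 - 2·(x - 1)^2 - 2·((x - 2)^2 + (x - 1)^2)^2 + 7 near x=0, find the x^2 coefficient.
Expand to order 2: -2·(x - 2)^2 - 2·(x - 1)^2 - 2·((x - 2)^2 + (x - 1)^2)^2 + 7 = -116·x^2 + 132·x - 53 + O(x^3).
The coefficient of x^2 is -116.

Final answer: -116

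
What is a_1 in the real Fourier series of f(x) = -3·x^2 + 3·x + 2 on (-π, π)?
a_1 = (1/π) ∫_{-π}^{π} f(x)·cos(1x) dx.
Evaluate the integral (use parity and integration by parts as needed): a_1 = 12.

Final answer: 12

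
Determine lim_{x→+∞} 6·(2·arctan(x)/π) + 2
Evaluate the dominant behaviour as x → +∞; each term tends to a finite value or vanishes.
Limit = 8.

Final answer: 8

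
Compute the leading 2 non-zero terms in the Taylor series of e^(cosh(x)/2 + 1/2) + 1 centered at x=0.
e·x^2/4 + 1 + e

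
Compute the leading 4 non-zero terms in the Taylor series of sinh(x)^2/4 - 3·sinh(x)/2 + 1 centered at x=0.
-x^3/4 + x^2/4 - 3·x/2 + 1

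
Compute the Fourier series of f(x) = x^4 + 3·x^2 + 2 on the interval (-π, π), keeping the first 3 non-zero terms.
(36 - 8·π^2)·cos(x) + 2·π^2·cos(2·x) + 2 + π^2 + π^4/5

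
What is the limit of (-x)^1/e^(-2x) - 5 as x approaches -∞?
The quotient is an ∞/∞ indeterminate form as x → -∞.
Compare growth rates of the dominant terms (exponentials ≫ polynomials ≫ logarithms), or apply L'Hôpital's rule; the quotient → 0.
Adding the constant: 0 - 5 = -5. Limit = -5.

Final answer: -5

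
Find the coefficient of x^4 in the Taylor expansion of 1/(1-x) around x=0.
Expand to order 4: 1/(1-x) = x^4 + x^3 + x^2 + x + 1 + O(x^5).
The coefficient of x^4 is 1.

Final answer: 1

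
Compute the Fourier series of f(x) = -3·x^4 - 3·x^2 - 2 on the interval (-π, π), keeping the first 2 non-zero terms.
(-132 + 24·π^2)·cos(x) - 3·π^4/5 - π^2 - 2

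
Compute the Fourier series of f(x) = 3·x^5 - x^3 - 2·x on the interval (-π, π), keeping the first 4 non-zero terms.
(-122·π^2 + 6·π^4 + 728)·sin(x) + (-3·π^4 - 22 + 16·π^2)·sin(2·x) + (-46·π^2/9 + 56/27 + 2·π^4)·sin(3·x) + (-3·π^4/2 + 7/64 + 19·π^2/8)·sin(4·x)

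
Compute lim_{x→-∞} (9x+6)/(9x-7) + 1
Evaluate the dominant behaviour as x → -∞; each term tends to a finite value or vanishes.
Limit = 2.

Final answer: 2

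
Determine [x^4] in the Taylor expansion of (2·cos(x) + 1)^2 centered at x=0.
Expand to order 4: (2·cos(x) + 1)^2 = 3·x^4/2 - 6·x^2 + 9 + O(x^5).
The coefficient of x^4 is 3/2.

Final answer: 3/2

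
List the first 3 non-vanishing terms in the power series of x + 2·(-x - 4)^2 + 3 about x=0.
2·x^2 + 17·x + 35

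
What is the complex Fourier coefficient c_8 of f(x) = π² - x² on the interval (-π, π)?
Compute the real Fourier coefficients first: a_8 = -1/16, b_8 = 0.
Then c_8 = (a_8 − i·b_8)/2 = -1/32.

Final answer: -1/32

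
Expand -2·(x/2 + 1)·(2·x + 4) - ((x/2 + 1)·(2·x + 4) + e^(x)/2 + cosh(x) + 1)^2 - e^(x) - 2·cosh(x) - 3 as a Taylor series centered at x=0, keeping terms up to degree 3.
-17·x^3 - 93·x^2/2 - 135·x/2 - 225/4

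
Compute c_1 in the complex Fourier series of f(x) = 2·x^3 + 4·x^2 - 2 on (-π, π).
Compute the real Fourier coefficients first: a_1 = -16, b_1 = -24 + 4·π^2.
Then c_1 = (a_1 − i·b_1)/2 = -8 - 2·i·π^2 + 12·i.

Final answer: -8 - 2·i·π^2 + 12·i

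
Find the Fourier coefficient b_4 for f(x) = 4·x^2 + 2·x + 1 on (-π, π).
b_4 = (1/π) ∫_{-π}^{π} f(x)·sin(4x) dx.
Evaluate the integral (use parity and integration by parts as needed): b_4 = -1.

Final answer: -1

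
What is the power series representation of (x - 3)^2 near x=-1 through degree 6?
16 - 8·(x + 1) + (x + 1)^2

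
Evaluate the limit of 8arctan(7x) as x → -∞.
Evaluate the dominant behaviour as x → -∞; each term tends to a finite value or vanishes.
Limit = -4·π.

Final answer: -4·π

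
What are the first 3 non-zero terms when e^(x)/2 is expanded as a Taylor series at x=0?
x^2/4 + x/2 + 1/2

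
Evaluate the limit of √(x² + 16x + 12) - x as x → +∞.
This is an ∞ − ∞ indeterminate form.
Multiply and divide by the conjugate √(x²+16x + 12) + x; the x² terms cancel, leaving (16x + 12)/(√(x²+16x + 12)+x) → 16/2 = 8.
Limit = 8.

Final answer: 8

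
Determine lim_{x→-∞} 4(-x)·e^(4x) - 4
The product is a 0·∞ indeterminate form at x → -∞.
Rewrite the product as 4(-x) / e^(-4x) (an ∞/∞ form) and apply L'Hôpital, or use the standard hierarchy e^(4|x|) ≫ |(-x)| as x → -∞.
The indeterminate product → 0, so the limit = -4.

Final answer: -4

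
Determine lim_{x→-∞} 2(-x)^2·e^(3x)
This is a 0·∞ indeterminate form at x → -∞.
Rewrite the product as 2(-x)^2 / e^(-3x) (an ∞/∞ form) and apply L'Hôpital, or use the standard hierarchy e^(3|x|) ≫ |(-x)^2| as x → -∞.
The indeterminate product → 0, so the limit = 0.

Final answer: 0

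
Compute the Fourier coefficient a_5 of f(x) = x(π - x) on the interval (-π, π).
a_5 = (1/π) ∫_{-π}^{π} f(x)·cos(5x) dx.
Evaluate the integral (use parity and integration by parts as needed): a_5 = 4/25.

Final answer: 4/25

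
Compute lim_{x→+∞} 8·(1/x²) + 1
Evaluate the dominant behaviour as x → +∞; each term tends to a finite value or vanishes.
Limit = 1.

Final answer: 1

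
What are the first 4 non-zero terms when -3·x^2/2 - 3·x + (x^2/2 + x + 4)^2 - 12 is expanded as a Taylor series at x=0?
x^3 + 7·x^2/2 + 5·x + 4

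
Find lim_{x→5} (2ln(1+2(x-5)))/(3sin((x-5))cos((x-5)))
Both numerator and denominator → 0 as x → 5; this is a 0/0 indeterminate form.
Expand each to leading order near x = 5: numerator ~ 4·(x - 5), denominator ~ 3·(x - 5).
The limit of the ratio is 4/3.

Final answer: 4/3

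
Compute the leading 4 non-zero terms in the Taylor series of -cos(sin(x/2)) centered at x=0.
37·x^6/46080 - 5·x^4/384 + x^2/8 - 1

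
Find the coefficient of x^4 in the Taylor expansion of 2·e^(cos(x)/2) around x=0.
Expand to order 4: 2·e^(cos(x)/2) = 5·x^4·e^(1/2)/48 - x^2·e^(1/2)/2 + 2·e^(1/2) + O(x^5).
The coefficient of x^4 is 5·e^(1/2)/48.

Final answer: 5·e^(1/2)/48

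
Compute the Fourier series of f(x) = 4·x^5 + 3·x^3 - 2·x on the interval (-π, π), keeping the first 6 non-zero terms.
(-154·π^2 + 8·π^4 + 920)·sin(x) + (-4·π^4 - 47/2 + 17·π^2)·sin(2·x) + (-106·π^2/27 + 104/81 + 8·π^4/3)·sin(3·x) + (-2·π^4 + 5/8 + π^2)·sin(4·x) + (-2·π^2/25 - 488/625 + 8·π^4/5)·sin(5·x) + (-4·π^4/3 - 7·π^2/27 + 115/162)·sin(6·x)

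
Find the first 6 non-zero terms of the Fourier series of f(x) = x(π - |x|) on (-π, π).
8·sin(x)/π + 8·sin(3·x)/(27·π) + 8·sin(5·x)/(125·π) + 8·sin(7·x)/(343·π) + 8·sin(9·x)/(729·π) + 8·sin(11·x)/(1331·π)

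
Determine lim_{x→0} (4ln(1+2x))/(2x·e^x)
Both numerator and denominator → 0 as x → 0; this is a 0/0 indeterminate form.
Expand each to leading order near x = 0: numerator ~ 8·x, denominator ~ 2·x.
The limit of the ratio is 4.

Final answer: 4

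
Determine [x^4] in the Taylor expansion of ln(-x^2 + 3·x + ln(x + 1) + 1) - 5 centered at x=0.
Expand to order 4: ln(-x^2 + 3·x + ln(x + 1) + 1) - 5 = -2177·x^4/24 + 83·x^3/3 - 19·x^2/2 + 4·x - 5 + O(x^5).
The coefficient of x^4 is -2177/24.

Final answer: -2177/24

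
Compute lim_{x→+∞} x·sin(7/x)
As x → +∞: let u = 7/x → 0⁺; then x·sin(7/x) = 7·sin(u)/u → 7·1 = 7.
Limit = 7.

Final answer: 7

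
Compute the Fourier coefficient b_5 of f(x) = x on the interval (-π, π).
b_5 = (1/π) ∫_{-π}^{π} f(x)·sin(5x) dx.
Evaluate the integral (use parity and integration by parts as needed): b_5 = 2/5.

Final answer: 2/5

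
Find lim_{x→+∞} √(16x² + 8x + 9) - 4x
As x → +∞: multiply by the conjugate to get (8x+9)/(√(16x²+8x+9)+4x); the denominator ~ 8x, so the limit is 8/8 = 1.
Limit = 1.

Final answer: 1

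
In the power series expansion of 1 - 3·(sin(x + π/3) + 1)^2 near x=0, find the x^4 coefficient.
Expand to order 4: 1 - 3·(sin(x + π/3) + 1)^2 = -3·x^4·(√(3)/2 + 1)^2·(5/(48·(√(3)/2 + 1)^2) + √(3)/(24·(√(3)/2 + 1))) - 3·x^3·(√(3)/2 + 1)^2·(-√(3)/(4·(√(3)/2 + 1)^2) - 1/(6·(√(3)/2 + 1))) - 3·x^2·(√(3)/2 + 1)^2·(-√(3)/(2·(√(3)/2 + 1)) + 1/(4·(√(3)/2 + 1)^2)) + x·(-3 - 3·√(3)/2) - 3·(√(3)/2 + 1)^2 + 1 + O(x^5).
The coefficient of x^4 is -3·(√(3)/2 + 1)^2·(5/(48·(√(3)/2 + 1)^2) + √(3)/(24·(√(3)/2 + 1))).

Final answer: -3·(√(3)/2 + 1)^2·(5/(48·(√(3)/2 + 1)^2) + √(3)/(24·(√(3)/2 + 1)))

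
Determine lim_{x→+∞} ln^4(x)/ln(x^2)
This is an ∞/∞ indeterminate form as x → +∞.
Write ln(x^2) = 2·ln(x), reducing the quotient to ln^3(x)/2 → ∞.
Limit = ∞.

Final answer: ∞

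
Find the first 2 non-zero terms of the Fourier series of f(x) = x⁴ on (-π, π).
(48 - 8·π^2)·cos(x) + π^4/5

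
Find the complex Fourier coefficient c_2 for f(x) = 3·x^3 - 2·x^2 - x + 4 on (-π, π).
Compute the real Fourier coefficients first: a_2 = -2, b_2 = 11/2 - 3·π^2.
Then c_2 = (a_2 − i·b_2)/2 = -1 - 11·i/4 + 3·i·π^2/2.

Final answer: -1 - 11·i/4 + 3·i·π^2/2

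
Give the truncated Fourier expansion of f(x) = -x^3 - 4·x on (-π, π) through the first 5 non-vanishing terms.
(4 - 2·π^2)·sin(x) + (5/2 + π^2)·sin(2·x) + (-2·π^2/3 - 20/9)·sin(3·x) + (29/16 + π^2/2)·sin(4·x) + (-2·π^2/5 - 188/125)·sin(5·x)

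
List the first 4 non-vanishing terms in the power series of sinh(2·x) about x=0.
8·x^7/315 + 4·x^5/15 + 4·x^3/3 + 2·x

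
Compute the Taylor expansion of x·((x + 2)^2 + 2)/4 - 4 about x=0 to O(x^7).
x^3/4 + x^2 + 3·x/2 - 4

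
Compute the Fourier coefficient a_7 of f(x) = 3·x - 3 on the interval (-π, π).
a_7 = (1/π) ∫_{-π}^{π} f(x)·cos(7x) dx.
Evaluate the integral (use parity and integration by parts as needed): a_7 = 0.

Final answer: 0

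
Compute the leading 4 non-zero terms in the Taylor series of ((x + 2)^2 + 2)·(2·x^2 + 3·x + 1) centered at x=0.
11·x^3 + 25·x^2 + 22·x + 6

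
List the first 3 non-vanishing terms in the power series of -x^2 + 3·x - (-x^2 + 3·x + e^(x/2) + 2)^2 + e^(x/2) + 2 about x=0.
-63·x^2/8 - 35·x/2 - 6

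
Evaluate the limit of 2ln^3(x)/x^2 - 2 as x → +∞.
The quotient is an ∞/∞ indeterminate form as x → +∞.
The polynomial denominator x^2 dominates the logarithmic numerator (any positive power of x ≫ ln^3(x) as x → ∞), so the quotient → 0.
Adding the constant: 0 - 2 = -2. Limit = -2.

Final answer: -2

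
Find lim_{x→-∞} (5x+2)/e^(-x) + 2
The quotient is an ∞/∞ indeterminate form as x → -∞.
Compare growth rates of the dominant terms (exponentials ≫ polynomials ≫ logarithms), or apply L'Hôpital's rule; the quotient → 0.
Adding the constant: 0 + 2 = 2. Limit = 2.

Final answer: 2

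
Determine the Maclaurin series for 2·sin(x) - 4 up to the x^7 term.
-x^7/2520 + x^5/60 - x^3/3 + 2·x - 4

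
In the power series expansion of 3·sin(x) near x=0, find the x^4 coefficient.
Expand to order 4: 3·sin(x) = -x^3/2 + 3·x + O(x^5).
The coefficient of x^4 is 0.

Final answer: 0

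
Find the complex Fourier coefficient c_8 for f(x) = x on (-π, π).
Compute the real Fourier coefficients first: a_8 = 0, b_8 = -1/4.
Then c_8 = (a_8 − i·b_8)/2 = i/8.

Final answer: i/8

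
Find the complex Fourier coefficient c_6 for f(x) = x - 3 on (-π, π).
Compute the real Fourier coefficients first: a_6 = 0, b_6 = -1/3.
Then c_6 = (a_6 − i·b_6)/2 = i/6.

Final answer: i/6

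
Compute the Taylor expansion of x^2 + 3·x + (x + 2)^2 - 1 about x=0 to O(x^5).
2·x^2 + 7·x + 3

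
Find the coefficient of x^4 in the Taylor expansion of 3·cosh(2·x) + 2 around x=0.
Expand to order 4: 3·cosh(2·x) + 2 = 2·x^4 + 6·x^2 + 5 + O(x^5).
The coefficient of x^4 is 2.

Final answer: 2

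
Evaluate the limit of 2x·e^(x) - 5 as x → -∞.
The product is a 0·∞ indeterminate form at x → -∞.
Rewrite the product as 2x / e^(-x) (an ∞/∞ form) and apply L'Hôpital, or use the standard hierarchy e^(|x|) ≫ |x| as x → -∞.
The indeterminate product → 0, so the limit = -5.

Final answer: -5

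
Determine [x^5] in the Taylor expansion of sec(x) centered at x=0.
Expand to order 5: sec(x) = 5·x^4/24 + x^2/2 + 1 + O(x^6).
The coefficient of x^5 is 0.

Final answer: 0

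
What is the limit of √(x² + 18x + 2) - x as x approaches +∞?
This is an ∞ − ∞ indeterminate form.
Multiply and divide by the conjugate √(x²+18x + 2) + x; the x² terms cancel, leaving (18x + 2)/(√(x²+18x + 2)+x) → 18/2 = 9.
Limit = 9.

Final answer: 9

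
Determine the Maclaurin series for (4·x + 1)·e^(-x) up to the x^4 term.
-5·x^4/8 + 11·x^3/6 - 7·x^2/2 + 3·x + 1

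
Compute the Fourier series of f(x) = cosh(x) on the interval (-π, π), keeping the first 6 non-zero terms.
-cos(x)·sinh(π)/π + 2·cos(2·x)·sinh(π)/(5·π) - cos(3·x)·sinh(π)/(5·π) + 2·cos(4·x)·sinh(π)/(17·π) - cos(5·x)·sinh(π)/(13·π) + sinh(π)/π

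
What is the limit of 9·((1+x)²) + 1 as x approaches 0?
Direct substitution at x = 0 gives 10.

Final answer: 10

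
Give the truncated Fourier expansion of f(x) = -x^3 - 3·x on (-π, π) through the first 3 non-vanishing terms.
(6 - 2·π^2)·sin(x) + (3/2 + π^2)·sin(2·x) + (-2·π^2/3 - 14/9)·sin(3·x)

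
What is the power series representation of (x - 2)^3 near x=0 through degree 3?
x^3 - 6·x^2 + 12·x - 8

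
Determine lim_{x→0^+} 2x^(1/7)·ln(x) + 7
The product is a 0·∞ indeterminate form at x → 0⁺.
Rewrite the product as 2·ln(x) / x^(-1/7) and apply L'Hôpital, or use the standard hierarchy x^(-1/7) ≫ |ln x| as x → 0⁺.
The indeterminate product → 0, so the limit = 7.

Final answer: 7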